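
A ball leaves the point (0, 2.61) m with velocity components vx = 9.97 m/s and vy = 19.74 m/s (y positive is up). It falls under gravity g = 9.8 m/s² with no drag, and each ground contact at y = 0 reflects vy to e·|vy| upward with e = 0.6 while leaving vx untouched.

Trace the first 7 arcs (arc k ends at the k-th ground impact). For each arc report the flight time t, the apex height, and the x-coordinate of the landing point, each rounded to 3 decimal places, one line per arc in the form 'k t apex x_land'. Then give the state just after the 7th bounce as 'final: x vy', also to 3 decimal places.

Arc 1: start y=2.610, vy=19.740 → t=4.157, apex=22.491, x_land=41.442, impact vy=-20.996
  bounce: vy ← 0.6·20.996 = 12.597
Arc 2: start y=0.000, vy=12.597 → t=2.571, apex=8.097, x_land=67.074, impact vy=-12.597
  bounce: vy ← 0.6·12.597 = 7.558
Arc 3: start y=0.000, vy=7.558 → t=1.543, apex=2.915, x_land=82.454, impact vy=-7.558
  bounce: vy ← 0.6·7.558 = 4.535
Arc 4: start y=0.000, vy=4.535 → t=0.926, apex=1.049, x_land=91.681, impact vy=-4.535
  bounce: vy ← 0.6·4.535 = 2.721
Arc 5: start y=0.000, vy=2.721 → t=0.555, apex=0.378, x_land=97.218, impact vy=-2.721
  bounce: vy ← 0.6·2.721 = 1.633
Arc 6: start y=0.000, vy=1.633 → t=0.333, apex=0.136, x_land=100.540, impact vy=-1.633
  bounce: vy ← 0.6·1.633 = 0.980
Arc 7: start y=0.000, vy=0.980 → t=0.200, apex=0.049, x_land=102.533, impact vy=-0.980
  bounce: vy ← 0.6·0.980 = 0.588

1 4.157 22.491 41.442
2 2.571 8.097 67.074
3 1.543 2.915 82.454
4 0.926 1.049 91.681
5 0.555 0.378 97.218
6 0.333 0.136 100.540
7 0.200 0.049 102.533
final: 102.533 0.588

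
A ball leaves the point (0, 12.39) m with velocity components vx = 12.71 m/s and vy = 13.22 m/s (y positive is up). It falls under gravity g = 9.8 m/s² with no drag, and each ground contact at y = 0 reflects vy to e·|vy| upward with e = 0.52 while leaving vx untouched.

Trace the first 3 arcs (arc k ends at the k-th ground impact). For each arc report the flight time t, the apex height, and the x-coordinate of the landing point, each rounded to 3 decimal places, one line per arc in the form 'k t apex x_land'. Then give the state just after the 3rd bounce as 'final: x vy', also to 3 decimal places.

1 3.434 21.307 43.649
2 2.169 5.761 71.213
3 1.128 1.558 85.546
final: 85.546 2.873

Arc 1: start y=12.390, vy=13.220 → t=3.434, apex=21.307, x_land=43.649, impact vy=-20.436
  bounce: vy ← 0.52·20.436 = 10.626
Arc 2: start y=0.000, vy=10.626 → t=2.169, apex=5.761, x_land=71.213, impact vy=-10.626
  bounce: vy ← 0.52·10.626 = 5.526
Arc 3: start y=0.000, vy=5.526 → t=1.128, apex=1.558, x_land=85.546, impact vy=-5.526
  bounce: vy ← 0.52·5.526 = 2.873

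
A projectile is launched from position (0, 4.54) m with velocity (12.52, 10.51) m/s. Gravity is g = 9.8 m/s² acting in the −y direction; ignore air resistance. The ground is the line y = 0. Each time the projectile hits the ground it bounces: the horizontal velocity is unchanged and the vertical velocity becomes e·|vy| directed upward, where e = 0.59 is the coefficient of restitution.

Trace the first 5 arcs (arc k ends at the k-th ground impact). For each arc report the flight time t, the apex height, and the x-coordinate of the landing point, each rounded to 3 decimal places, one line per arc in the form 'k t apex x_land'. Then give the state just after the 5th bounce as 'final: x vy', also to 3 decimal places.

Arc 1: start y=4.540, vy=10.510 → t=2.514, apex=10.176, x_land=31.469, impact vy=-14.122
  bounce: vy ← 0.59·14.122 = 8.332
Arc 2: start y=0.000, vy=8.332 → t=1.700, apex=3.542, x_land=52.759, impact vy=-8.332
  bounce: vy ← 0.59·8.332 = 4.916
Arc 3: start y=0.000, vy=4.916 → t=1.003, apex=1.233, x_land=65.320, impact vy=-4.916
  bounce: vy ← 0.59·4.916 = 2.900
Arc 4: start y=0.000, vy=2.900 → t=0.592, apex=0.429, x_land=72.731, impact vy=-2.900
  bounce: vy ← 0.59·2.900 = 1.711
Arc 5: start y=0.000, vy=1.711 → t=0.349, apex=0.149, x_land=77.103, impact vy=-1.711
  bounce: vy ← 0.59·1.711 = 1.010

1 2.514 10.176 31.469
2 1.700 3.542 52.759
3 1.003 1.233 65.320
4 0.592 0.429 72.731
5 0.349 0.149 77.103
final: 77.103 1.010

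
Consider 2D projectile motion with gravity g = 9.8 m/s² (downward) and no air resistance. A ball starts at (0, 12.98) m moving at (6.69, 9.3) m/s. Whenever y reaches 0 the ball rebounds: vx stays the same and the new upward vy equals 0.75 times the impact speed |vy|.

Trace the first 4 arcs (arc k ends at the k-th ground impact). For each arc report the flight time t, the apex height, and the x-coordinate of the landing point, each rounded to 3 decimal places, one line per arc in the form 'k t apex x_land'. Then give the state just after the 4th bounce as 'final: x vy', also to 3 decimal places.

Arc 1: start y=12.980, vy=9.300 → t=2.833, apex=17.393, x_land=18.953, impact vy=-18.463
  bounce: vy ← 0.75·18.463 = 13.848
Arc 2: start y=0.000, vy=13.848 → t=2.826, apex=9.783, x_land=37.859, impact vy=-13.848
  bounce: vy ← 0.75·13.848 = 10.386
Arc 3: start y=0.000, vy=10.386 → t=2.120, apex=5.503, x_land=52.039, impact vy=-10.386
  bounce: vy ← 0.75·10.386 = 7.789
Arc 4: start y=0.000, vy=7.789 → t=1.590, apex=3.096, x_land=62.673, impact vy=-7.789
  bounce: vy ← 0.75·7.789 = 5.842

1 2.833 17.393 18.953
2 2.826 9.783 37.859
3 2.120 5.503 52.039
4 1.590 3.096 62.673
final: 62.673 5.842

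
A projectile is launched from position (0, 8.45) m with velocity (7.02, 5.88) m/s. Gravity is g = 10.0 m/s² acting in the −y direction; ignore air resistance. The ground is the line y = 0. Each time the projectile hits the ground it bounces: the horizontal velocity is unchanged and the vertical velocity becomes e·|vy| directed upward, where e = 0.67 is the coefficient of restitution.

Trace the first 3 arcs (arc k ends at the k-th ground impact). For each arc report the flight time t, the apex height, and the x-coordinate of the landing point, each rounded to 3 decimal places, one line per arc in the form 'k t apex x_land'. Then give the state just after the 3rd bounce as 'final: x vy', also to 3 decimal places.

1 2.015 10.179 14.144
2 1.912 4.569 27.565
3 1.281 2.051 36.558
final: 36.558 4.291

Arc 1: start y=8.450, vy=5.880 → t=2.015, apex=10.179, x_land=14.144, impact vy=-14.268
  bounce: vy ← 0.67·14.268 = 9.560
Arc 2: start y=0.000, vy=9.560 → t=1.912, apex=4.569, x_land=27.565, impact vy=-9.560
  bounce: vy ← 0.67·9.560 = 6.405
Arc 3: start y=0.000, vy=6.405 → t=1.281, apex=2.051, x_land=36.558, impact vy=-6.405
  bounce: vy ← 0.67·6.405 = 4.291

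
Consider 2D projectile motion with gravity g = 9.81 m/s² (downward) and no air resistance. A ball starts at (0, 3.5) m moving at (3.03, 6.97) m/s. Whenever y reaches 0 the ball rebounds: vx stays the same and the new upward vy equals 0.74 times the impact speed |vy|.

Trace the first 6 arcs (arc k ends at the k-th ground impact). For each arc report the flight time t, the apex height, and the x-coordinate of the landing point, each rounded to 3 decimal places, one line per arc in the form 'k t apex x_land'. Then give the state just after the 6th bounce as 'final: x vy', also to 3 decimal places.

1 1.814 5.976 5.497
2 1.634 3.273 10.447
3 1.209 1.792 14.110
4 0.895 0.981 16.821
5 0.662 0.537 18.826
6 0.490 0.294 20.311
final: 20.311 1.778

Arc 1: start y=3.500, vy=6.970 → t=1.814, apex=5.976, x_land=5.497, impact vy=-10.828
  bounce: vy ← 0.74·10.828 = 8.013
Arc 2: start y=0.000, vy=8.013 → t=1.634, apex=3.273, x_land=10.447, impact vy=-8.013
  bounce: vy ← 0.74·8.013 = 5.930
Arc 3: start y=0.000, vy=5.930 → t=1.209, apex=1.792, x_land=14.110, impact vy=-5.930
  bounce: vy ← 0.74·5.930 = 4.388
Arc 4: start y=0.000, vy=4.388 → t=0.895, apex=0.981, x_land=16.821, impact vy=-4.388
  bounce: vy ← 0.74·4.388 = 3.247
Arc 5: start y=0.000, vy=3.247 → t=0.662, apex=0.537, x_land=18.826, impact vy=-3.247
  bounce: vy ← 0.74·3.247 = 2.403
Arc 6: start y=0.000, vy=2.403 → t=0.490, apex=0.294, x_land=20.311, impact vy=-2.403
  bounce: vy ← 0.74·2.403 = 1.778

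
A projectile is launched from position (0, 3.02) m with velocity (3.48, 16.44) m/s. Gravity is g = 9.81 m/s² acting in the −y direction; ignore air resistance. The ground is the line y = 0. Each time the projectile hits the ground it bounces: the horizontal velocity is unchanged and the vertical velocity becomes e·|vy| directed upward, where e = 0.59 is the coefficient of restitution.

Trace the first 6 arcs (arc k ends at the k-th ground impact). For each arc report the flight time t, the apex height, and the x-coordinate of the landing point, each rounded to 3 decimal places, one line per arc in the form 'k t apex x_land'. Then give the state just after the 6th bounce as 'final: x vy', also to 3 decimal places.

1 3.526 16.795 12.271
2 2.184 5.846 19.870
3 1.288 2.035 24.353
4 0.760 0.708 26.998
5 0.448 0.247 28.559
6 0.265 0.086 29.480
final: 29.480 0.766

Arc 1: start y=3.020, vy=16.440 → t=3.526, apex=16.795, x_land=12.271, impact vy=-18.153
  bounce: vy ← 0.59·18.153 = 10.710
Arc 2: start y=0.000, vy=10.710 → t=2.184, apex=5.846, x_land=19.870, impact vy=-10.710
  bounce: vy ← 0.59·10.710 = 6.319
Arc 3: start y=0.000, vy=6.319 → t=1.288, apex=2.035, x_land=24.353, impact vy=-6.319
  bounce: vy ← 0.59·6.319 = 3.728
Arc 4: start y=0.000, vy=3.728 → t=0.760, apex=0.708, x_land=26.998, impact vy=-3.728
  bounce: vy ← 0.59·3.728 = 2.200
Arc 5: start y=0.000, vy=2.200 → t=0.448, apex=0.247, x_land=28.559, impact vy=-2.200
  bounce: vy ← 0.59·2.200 = 1.298
Arc 6: start y=0.000, vy=1.298 → t=0.265, apex=0.086, x_land=29.480, impact vy=-1.298
  bounce: vy ← 0.59·1.298 = 0.766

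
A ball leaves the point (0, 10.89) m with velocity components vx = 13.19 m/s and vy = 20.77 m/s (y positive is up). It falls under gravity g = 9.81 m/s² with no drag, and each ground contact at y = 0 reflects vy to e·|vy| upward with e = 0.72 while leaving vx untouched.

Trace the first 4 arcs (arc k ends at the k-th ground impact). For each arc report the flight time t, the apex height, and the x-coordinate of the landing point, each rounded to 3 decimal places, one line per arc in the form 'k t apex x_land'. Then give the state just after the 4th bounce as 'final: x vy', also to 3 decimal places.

Arc 1: start y=10.890, vy=20.770 → t=4.706, apex=32.877, x_land=62.075, impact vy=-25.398
  bounce: vy ← 0.72·25.398 = 18.287
Arc 2: start y=0.000, vy=18.287 → t=3.728, apex=17.044, x_land=111.249, impact vy=-18.287
  bounce: vy ← 0.72·18.287 = 13.166
Arc 3: start y=0.000, vy=13.166 → t=2.684, apex=8.835, x_land=146.654, impact vy=-13.166
  bounce: vy ← 0.72·13.166 = 9.480
Arc 4: start y=0.000, vy=9.480 → t=1.933, apex=4.580, x_land=172.146, impact vy=-9.480
  bounce: vy ← 0.72·9.480 = 6.825

1 4.706 32.877 62.075
2 3.728 17.044 111.249
3 2.684 8.835 146.654
4 1.933 4.580 172.146
final: 172.146 6.825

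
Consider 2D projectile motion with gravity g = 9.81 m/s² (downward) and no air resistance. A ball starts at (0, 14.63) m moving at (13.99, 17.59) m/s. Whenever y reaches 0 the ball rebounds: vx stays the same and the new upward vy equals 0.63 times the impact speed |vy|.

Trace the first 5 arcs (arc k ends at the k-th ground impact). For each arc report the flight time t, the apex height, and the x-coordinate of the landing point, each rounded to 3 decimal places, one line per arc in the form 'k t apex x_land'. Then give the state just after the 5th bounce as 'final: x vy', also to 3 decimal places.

Arc 1: start y=14.630, vy=17.590 → t=4.283, apex=30.400, x_land=59.914, impact vy=-24.422
  bounce: vy ← 0.63·24.422 = 15.386
Arc 2: start y=0.000, vy=15.386 → t=3.137, apex=12.066, x_land=103.798, impact vy=-15.386
  bounce: vy ← 0.63·15.386 = 9.693
Arc 3: start y=0.000, vy=9.693 → t=1.976, apex=4.789, x_land=131.444, impact vy=-9.693
  bounce: vy ← 0.63·9.693 = 6.107
Arc 4: start y=0.000, vy=6.107 → t=1.245, apex=1.901, x_land=148.862, impact vy=-6.107
  bounce: vy ← 0.63·6.107 = 3.847
Arc 5: start y=0.000, vy=3.847 → t=0.784, apex=0.754, x_land=159.835, impact vy=-3.847
  bounce: vy ← 0.63·3.847 = 2.424

1 4.283 30.400 59.914
2 3.137 12.066 103.798
3 1.976 4.789 131.444
4 1.245 1.901 148.862
5 0.784 0.754 159.835
final: 159.835 2.424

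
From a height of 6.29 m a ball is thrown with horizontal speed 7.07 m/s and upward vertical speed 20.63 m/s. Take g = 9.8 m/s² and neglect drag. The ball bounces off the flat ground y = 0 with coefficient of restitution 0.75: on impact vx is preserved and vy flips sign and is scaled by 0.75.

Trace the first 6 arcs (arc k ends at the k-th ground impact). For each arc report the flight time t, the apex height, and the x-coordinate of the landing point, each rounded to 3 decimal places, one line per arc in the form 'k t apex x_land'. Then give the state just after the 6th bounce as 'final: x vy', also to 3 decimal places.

1 4.496 28.004 31.785
2 3.586 15.752 57.138
3 2.689 8.861 76.152
4 2.017 4.984 90.413
5 1.513 2.804 101.109
6 1.135 1.577 109.130
final: 109.130 4.170

Arc 1: start y=6.290, vy=20.630 → t=4.496, apex=28.004, x_land=31.785, impact vy=-23.428
  bounce: vy ← 0.75·23.428 = 17.571
Arc 2: start y=0.000, vy=17.571 → t=3.586, apex=15.752, x_land=57.138, impact vy=-17.571
  bounce: vy ← 0.75·17.571 = 13.178
Arc 3: start y=0.000, vy=13.178 → t=2.689, apex=8.861, x_land=76.152, impact vy=-13.178
  bounce: vy ← 0.75·13.178 = 9.884
Arc 4: start y=0.000, vy=9.884 → t=2.017, apex=4.984, x_land=90.413, impact vy=-9.884
  bounce: vy ← 0.75·9.884 = 7.413
Arc 5: start y=0.000, vy=7.413 → t=1.513, apex=2.804, x_land=101.109, impact vy=-7.413
  bounce: vy ← 0.75·7.413 = 5.560
Arc 6: start y=0.000, vy=5.560 → t=1.135, apex=1.577, x_land=109.130, impact vy=-5.560
  bounce: vy ← 0.75·5.560 = 4.170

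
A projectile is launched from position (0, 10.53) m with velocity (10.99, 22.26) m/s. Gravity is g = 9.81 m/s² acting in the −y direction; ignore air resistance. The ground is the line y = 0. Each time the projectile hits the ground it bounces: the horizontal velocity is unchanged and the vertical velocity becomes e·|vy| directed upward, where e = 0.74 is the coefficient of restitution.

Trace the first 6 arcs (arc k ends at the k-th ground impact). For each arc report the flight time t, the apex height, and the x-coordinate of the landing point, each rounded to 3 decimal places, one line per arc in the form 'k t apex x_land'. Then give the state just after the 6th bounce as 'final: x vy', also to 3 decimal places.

Arc 1: start y=10.530, vy=22.260 → t=4.970, apex=35.785, x_land=54.622, impact vy=-26.497
  bounce: vy ← 0.74·26.497 = 19.608
Arc 2: start y=0.000, vy=19.608 → t=3.998, apex=19.596, x_land=98.555, impact vy=-19.608
  bounce: vy ← 0.74·19.608 = 14.510
Arc 3: start y=0.000, vy=14.510 → t=2.958, apex=10.731, x_land=131.066, impact vy=-14.510
  bounce: vy ← 0.74·14.510 = 10.737
Arc 4: start y=0.000, vy=10.737 → t=2.189, apex=5.876, x_land=155.123, impact vy=-10.737
  bounce: vy ← 0.74·10.737 = 7.946
Arc 5: start y=0.000, vy=7.946 → t=1.620, apex=3.218, x_land=172.926, impact vy=-7.946
  bounce: vy ← 0.74·7.946 = 5.880
Arc 6: start y=0.000, vy=5.880 → t=1.199, apex=1.762, x_land=186.100, impact vy=-5.880
  bounce: vy ← 0.74·5.880 = 4.351

1 4.970 35.785 54.622
2 3.998 19.596 98.555
3 2.958 10.731 131.066
4 2.189 5.876 155.123
5 1.620 3.218 172.926
6 1.199 1.762 186.100
final: 186.100 4.351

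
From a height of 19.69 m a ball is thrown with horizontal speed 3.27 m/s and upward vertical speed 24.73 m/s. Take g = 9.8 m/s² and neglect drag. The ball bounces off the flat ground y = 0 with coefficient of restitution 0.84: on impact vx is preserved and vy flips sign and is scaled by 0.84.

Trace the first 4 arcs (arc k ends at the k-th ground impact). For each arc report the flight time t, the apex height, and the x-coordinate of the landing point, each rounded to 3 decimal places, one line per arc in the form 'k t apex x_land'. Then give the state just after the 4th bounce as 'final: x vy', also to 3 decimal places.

1 5.746 50.893 18.790
2 5.414 35.910 36.495
3 4.548 25.338 51.367
4 3.820 17.879 63.859
final: 63.859 15.724

Arc 1: start y=19.690, vy=24.730 → t=5.746, apex=50.893, x_land=18.790, impact vy=-31.583
  bounce: vy ← 0.84·31.583 = 26.530
Arc 2: start y=0.000, vy=26.530 → t=5.414, apex=35.910, x_land=36.495, impact vy=-26.530
  bounce: vy ← 0.84·26.530 = 22.285
Arc 3: start y=0.000, vy=22.285 → t=4.548, apex=25.338, x_land=51.367, impact vy=-22.285
  bounce: vy ← 0.84·22.285 = 18.719
Arc 4: start y=0.000, vy=18.719 → t=3.820, apex=17.879, x_land=63.859, impact vy=-18.719
  bounce: vy ← 0.84·18.719 = 15.724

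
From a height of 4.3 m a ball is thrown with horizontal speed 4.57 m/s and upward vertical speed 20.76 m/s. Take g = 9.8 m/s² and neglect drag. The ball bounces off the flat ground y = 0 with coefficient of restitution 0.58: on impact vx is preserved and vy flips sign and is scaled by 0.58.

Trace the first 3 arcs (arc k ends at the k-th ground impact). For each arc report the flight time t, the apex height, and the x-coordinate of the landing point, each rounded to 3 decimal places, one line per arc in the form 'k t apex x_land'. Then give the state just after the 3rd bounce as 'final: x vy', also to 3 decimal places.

Arc 1: start y=4.300, vy=20.760 → t=4.435, apex=26.289, x_land=20.266, impact vy=-22.699
  bounce: vy ← 0.58·22.699 = 13.166
Arc 2: start y=0.000, vy=13.166 → t=2.687, apex=8.844, x_land=32.545, impact vy=-13.166
  bounce: vy ← 0.58·13.166 = 7.636
Arc 3: start y=0.000, vy=7.636 → t=1.558, apex=2.975, x_land=39.667, impact vy=-7.636
  bounce: vy ← 0.58·7.636 = 4.429

1 4.435 26.289 20.266
2 2.687 8.844 32.545
3 1.558 2.975 39.667
final: 39.667 4.429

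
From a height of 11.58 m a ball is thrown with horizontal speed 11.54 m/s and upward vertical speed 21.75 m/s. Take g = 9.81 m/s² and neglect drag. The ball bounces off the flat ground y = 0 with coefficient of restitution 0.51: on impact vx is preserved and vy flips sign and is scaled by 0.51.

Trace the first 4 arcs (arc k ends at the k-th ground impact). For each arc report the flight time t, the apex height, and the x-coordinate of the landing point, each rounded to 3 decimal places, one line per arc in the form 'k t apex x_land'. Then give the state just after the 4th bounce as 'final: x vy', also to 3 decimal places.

1 4.915 35.691 56.715
2 2.751 9.283 88.466
3 1.403 2.415 104.660
4 0.716 0.628 112.918
final: 112.918 1.790

Arc 1: start y=11.580, vy=21.750 → t=4.915, apex=35.691, x_land=56.715, impact vy=-26.462
  bounce: vy ← 0.51·26.462 = 13.496
Arc 2: start y=0.000, vy=13.496 → t=2.751, apex=9.283, x_land=88.466, impact vy=-13.496
  bounce: vy ← 0.51·13.496 = 6.883
Arc 3: start y=0.000, vy=6.883 → t=1.403, apex=2.415, x_land=104.660, impact vy=-6.883
  bounce: vy ← 0.51·6.883 = 3.510
Arc 4: start y=0.000, vy=3.510 → t=0.716, apex=0.628, x_land=112.918, impact vy=-3.510
  bounce: vy ← 0.51·3.510 = 1.790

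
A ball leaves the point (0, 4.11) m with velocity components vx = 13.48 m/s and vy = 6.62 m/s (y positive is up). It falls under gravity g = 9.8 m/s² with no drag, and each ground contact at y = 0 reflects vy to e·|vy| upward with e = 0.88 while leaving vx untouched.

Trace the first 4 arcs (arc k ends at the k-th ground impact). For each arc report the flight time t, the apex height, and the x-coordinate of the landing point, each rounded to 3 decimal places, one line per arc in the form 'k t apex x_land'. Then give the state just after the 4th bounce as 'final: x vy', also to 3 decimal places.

Arc 1: start y=4.110, vy=6.620 → t=1.814, apex=6.346, x_land=24.446, impact vy=-11.153
  bounce: vy ← 0.88·11.153 = 9.814
Arc 2: start y=0.000, vy=9.814 → t=2.003, apex=4.914, x_land=51.446, impact vy=-9.814
  bounce: vy ← 0.88·9.814 = 8.637
Arc 3: start y=0.000, vy=8.637 → t=1.763, apex=3.806, x_land=75.205, impact vy=-8.637
  bounce: vy ← 0.88·8.637 = 7.600
Arc 4: start y=0.000, vy=7.600 → t=1.551, apex=2.947, x_land=96.113, impact vy=-7.600
  bounce: vy ← 0.88·7.600 = 6.688

1 1.814 6.346 24.446
2 2.003 4.914 51.446
3 1.763 3.806 75.205
4 1.551 2.947 96.113
final: 96.113 6.688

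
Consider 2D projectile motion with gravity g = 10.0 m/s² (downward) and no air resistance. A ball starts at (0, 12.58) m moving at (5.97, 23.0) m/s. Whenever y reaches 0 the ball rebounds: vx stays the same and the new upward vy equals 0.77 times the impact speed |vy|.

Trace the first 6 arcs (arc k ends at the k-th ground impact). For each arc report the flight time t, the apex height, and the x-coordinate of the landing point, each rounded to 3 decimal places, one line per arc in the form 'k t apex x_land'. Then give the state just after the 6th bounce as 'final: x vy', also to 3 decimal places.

Arc 1: start y=12.580, vy=23.000 → t=5.094, apex=39.030, x_land=30.411, impact vy=-27.939
  bounce: vy ← 0.77·27.939 = 21.513
Arc 2: start y=0.000, vy=21.513 → t=4.303, apex=23.141, x_land=56.097, impact vy=-21.513
  bounce: vy ← 0.77·21.513 = 16.565
Arc 3: start y=0.000, vy=16.565 → t=3.313, apex=13.720, x_land=75.876, impact vy=-16.565
  bounce: vy ← 0.77·16.565 = 12.755
Arc 4: start y=0.000, vy=12.755 → t=2.551, apex=8.135, x_land=91.106, impact vy=-12.755
  bounce: vy ← 0.77·12.755 = 9.821
Arc 5: start y=0.000, vy=9.821 → t=1.964, apex=4.823, x_land=102.833, impact vy=-9.821
  bounce: vy ← 0.77·9.821 = 7.563
Arc 6: start y=0.000, vy=7.563 → t=1.513, apex=2.860, x_land=111.862, impact vy=-7.563
  bounce: vy ← 0.77·7.563 = 5.823

1 5.094 39.030 30.411
2 4.303 23.141 56.097
3 3.313 13.720 75.876
4 2.551 8.135 91.106
5 1.964 4.823 102.833
6 1.513 2.860 111.862
final: 111.862 5.823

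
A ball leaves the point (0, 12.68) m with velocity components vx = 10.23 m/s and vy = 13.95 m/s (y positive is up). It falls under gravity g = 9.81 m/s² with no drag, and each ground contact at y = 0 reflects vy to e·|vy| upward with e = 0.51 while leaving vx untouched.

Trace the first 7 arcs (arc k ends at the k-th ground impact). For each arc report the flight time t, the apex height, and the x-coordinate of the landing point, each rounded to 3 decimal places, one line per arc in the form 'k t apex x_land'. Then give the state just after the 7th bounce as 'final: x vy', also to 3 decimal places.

Arc 1: start y=12.680, vy=13.950 → t=3.568, apex=22.599, x_land=36.505, impact vy=-21.057
  bounce: vy ← 0.51·21.057 = 10.739
Arc 2: start y=0.000, vy=10.739 → t=2.189, apex=5.878, x_land=58.903, impact vy=-10.739
  bounce: vy ← 0.51·10.739 = 5.477
Arc 3: start y=0.000, vy=5.477 → t=1.117, apex=1.529, x_land=70.325, impact vy=-5.477
  bounce: vy ← 0.51·5.477 = 2.793
Arc 4: start y=0.000, vy=2.793 → t=0.569, apex=0.398, x_land=76.151, impact vy=-2.793
  bounce: vy ← 0.51·2.793 = 1.425
Arc 5: start y=0.000, vy=1.425 → t=0.290, apex=0.103, x_land=79.122, impact vy=-1.425
  bounce: vy ← 0.51·1.425 = 0.727
Arc 6: start y=0.000, vy=0.727 → t=0.148, apex=0.027, x_land=80.637, impact vy=-0.727
  bounce: vy ← 0.51·0.727 = 0.371
Arc 7: start y=0.000, vy=0.371 → t=0.076, apex=0.007, x_land=81.410, impact vy=-0.371
  bounce: vy ← 0.51·0.371 = 0.189

1 3.568 22.599 36.505
2 2.189 5.878 58.903
3 1.117 1.529 70.325
4 0.569 0.398 76.151
5 0.290 0.103 79.122
6 0.148 0.027 80.637
7 0.076 0.007 81.410
final: 81.410 0.189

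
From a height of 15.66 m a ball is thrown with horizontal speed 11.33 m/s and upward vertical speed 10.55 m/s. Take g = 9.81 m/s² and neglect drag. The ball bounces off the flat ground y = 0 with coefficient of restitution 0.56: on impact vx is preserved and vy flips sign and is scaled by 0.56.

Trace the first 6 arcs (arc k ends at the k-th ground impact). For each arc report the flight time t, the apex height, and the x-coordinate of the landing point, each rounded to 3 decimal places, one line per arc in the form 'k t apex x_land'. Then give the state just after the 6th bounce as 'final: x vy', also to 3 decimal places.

Arc 1: start y=15.660, vy=10.550 → t=3.161, apex=21.333, x_land=35.813, impact vy=-20.459
  bounce: vy ← 0.56·20.459 = 11.457
Arc 2: start y=0.000, vy=11.457 → t=2.336, apex=6.690, x_land=62.277, impact vy=-11.457
  bounce: vy ← 0.56·11.457 = 6.416
Arc 3: start y=0.000, vy=6.416 → t=1.308, apex=2.098, x_land=77.097, impact vy=-6.416
  bounce: vy ← 0.56·6.416 = 3.593
Arc 4: start y=0.000, vy=3.593 → t=0.732, apex=0.658, x_land=85.396, impact vy=-3.593
  bounce: vy ← 0.56·3.593 = 2.012
Arc 5: start y=0.000, vy=2.012 → t=0.410, apex=0.206, x_land=90.043, impact vy=-2.012
  bounce: vy ← 0.56·2.012 = 1.127
Arc 6: start y=0.000, vy=1.127 → t=0.230, apex=0.065, x_land=92.646, impact vy=-1.127
  bounce: vy ← 0.56·1.127 = 0.631

1 3.161 21.333 35.813
2 2.336 6.690 62.277
3 1.308 2.098 77.097
4 0.732 0.658 85.396
5 0.410 0.206 90.043
6 0.230 0.065 92.646
final: 92.646 0.631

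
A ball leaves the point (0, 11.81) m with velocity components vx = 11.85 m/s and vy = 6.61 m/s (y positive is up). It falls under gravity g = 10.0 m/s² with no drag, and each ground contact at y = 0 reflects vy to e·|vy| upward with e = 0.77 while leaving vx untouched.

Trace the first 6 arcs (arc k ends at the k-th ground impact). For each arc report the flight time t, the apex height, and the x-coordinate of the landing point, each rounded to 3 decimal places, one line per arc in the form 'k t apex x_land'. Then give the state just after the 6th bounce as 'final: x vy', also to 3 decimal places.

1 2.334 13.995 27.658
2 2.576 8.297 58.188
3 1.984 4.920 81.697
4 1.528 2.917 99.798
5 1.176 1.729 113.737
6 0.906 1.025 124.469
final: 124.469 3.487

Arc 1: start y=11.810, vy=6.610 → t=2.334, apex=13.995, x_land=27.658, impact vy=-16.730
  bounce: vy ← 0.77·16.730 = 12.882
Arc 2: start y=0.000, vy=12.882 → t=2.576, apex=8.297, x_land=58.188, impact vy=-12.882
  bounce: vy ← 0.77·12.882 = 9.919
Arc 3: start y=0.000, vy=9.919 → t=1.984, apex=4.920, x_land=81.697, impact vy=-9.919
  bounce: vy ← 0.77·9.919 = 7.638
Arc 4: start y=0.000, vy=7.638 → t=1.528, apex=2.917, x_land=99.798, impact vy=-7.638
  bounce: vy ← 0.77·7.638 = 5.881
Arc 5: start y=0.000, vy=5.881 → t=1.176, apex=1.729, x_land=113.737, impact vy=-5.881
  bounce: vy ← 0.77·5.881 = 4.528
Arc 6: start y=0.000, vy=4.528 → t=0.906, apex=1.025, x_land=124.469, impact vy=-4.528
  bounce: vy ← 0.77·4.528 = 3.487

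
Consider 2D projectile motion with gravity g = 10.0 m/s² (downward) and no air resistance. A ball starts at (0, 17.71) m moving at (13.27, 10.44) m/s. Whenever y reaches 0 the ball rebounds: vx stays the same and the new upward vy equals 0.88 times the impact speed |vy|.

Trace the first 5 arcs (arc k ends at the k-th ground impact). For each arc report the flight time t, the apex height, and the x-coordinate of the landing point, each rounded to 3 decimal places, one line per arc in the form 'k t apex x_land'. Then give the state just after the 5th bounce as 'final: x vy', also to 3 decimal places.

1 3.196 23.160 42.413
2 3.788 17.935 92.678
3 3.333 13.889 136.912
4 2.933 10.755 175.837
5 2.581 8.329 210.091
final: 210.091 11.358

Arc 1: start y=17.710, vy=10.440 → t=3.196, apex=23.160, x_land=42.413, impact vy=-21.522
  bounce: vy ← 0.88·21.522 = 18.939
Arc 2: start y=0.000, vy=18.939 → t=3.788, apex=17.935, x_land=92.678, impact vy=-18.939
  bounce: vy ← 0.88·18.939 = 16.667
Arc 3: start y=0.000, vy=16.667 → t=3.333, apex=13.889, x_land=136.912, impact vy=-16.667
  bounce: vy ← 0.88·16.667 = 14.667
Arc 4: start y=0.000, vy=14.667 → t=2.933, apex=10.755, x_land=175.837, impact vy=-14.667
  bounce: vy ← 0.88·14.667 = 12.907
Arc 5: start y=0.000, vy=12.907 → t=2.581, apex=8.329, x_land=210.091, impact vy=-12.907
  bounce: vy ← 0.88·12.907 = 11.358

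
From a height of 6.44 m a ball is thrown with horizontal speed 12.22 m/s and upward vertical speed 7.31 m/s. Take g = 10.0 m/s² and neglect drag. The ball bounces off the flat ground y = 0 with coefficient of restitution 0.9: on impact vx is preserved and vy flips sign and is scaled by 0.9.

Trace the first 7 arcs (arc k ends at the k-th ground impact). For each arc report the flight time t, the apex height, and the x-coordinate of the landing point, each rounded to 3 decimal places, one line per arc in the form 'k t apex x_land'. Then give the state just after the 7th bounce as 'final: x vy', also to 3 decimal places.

1 2.081 9.112 25.429
2 2.430 7.381 55.123
3 2.187 5.978 81.847
4 1.968 4.842 105.898
5 1.771 3.922 127.545
6 1.594 3.177 147.027
7 1.435 2.573 164.561
final: 164.561 6.457

Arc 1: start y=6.440, vy=7.310 → t=2.081, apex=9.112, x_land=25.429, impact vy=-13.499
  bounce: vy ← 0.9·13.499 = 12.150
Arc 2: start y=0.000, vy=12.150 → t=2.430, apex=7.381, x_land=55.123, impact vy=-12.150
  bounce: vy ← 0.9·12.150 = 10.935
Arc 3: start y=0.000, vy=10.935 → t=2.187, apex=5.978, x_land=81.847, impact vy=-10.935
  bounce: vy ← 0.9·10.935 = 9.841
Arc 4: start y=0.000, vy=9.841 → t=1.968, apex=4.842, x_land=105.898, impact vy=-9.841
  bounce: vy ← 0.9·9.841 = 8.857
Arc 5: start y=0.000, vy=8.857 → t=1.771, apex=3.922, x_land=127.545, impact vy=-8.857
  bounce: vy ← 0.9·8.857 = 7.971
Arc 6: start y=0.000, vy=7.971 → t=1.594, apex=3.177, x_land=147.027, impact vy=-7.971
  bounce: vy ← 0.9·7.971 = 7.174
Arc 7: start y=0.000, vy=7.174 → t=1.435, apex=2.573, x_land=164.561, impact vy=-7.174
  bounce: vy ← 0.9·7.174 = 6.457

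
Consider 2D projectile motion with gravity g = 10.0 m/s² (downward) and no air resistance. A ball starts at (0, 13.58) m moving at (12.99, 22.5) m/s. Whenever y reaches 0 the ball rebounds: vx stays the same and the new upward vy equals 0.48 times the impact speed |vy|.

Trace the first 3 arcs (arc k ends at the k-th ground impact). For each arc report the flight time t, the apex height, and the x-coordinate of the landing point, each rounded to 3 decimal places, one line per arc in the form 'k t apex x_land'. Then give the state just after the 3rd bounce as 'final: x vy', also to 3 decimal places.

1 5.039 38.892 65.457
2 2.677 8.961 100.236
3 1.285 2.065 116.931
final: 116.931 3.084

Arc 1: start y=13.580, vy=22.500 → t=5.039, apex=38.892, x_land=65.457, impact vy=-27.890
  bounce: vy ← 0.48·27.890 = 13.387
Arc 2: start y=0.000, vy=13.387 → t=2.677, apex=8.961, x_land=100.236, impact vy=-13.387
  bounce: vy ← 0.48·13.387 = 6.426
Arc 3: start y=0.000, vy=6.426 → t=1.285, apex=2.065, x_land=116.931, impact vy=-6.426
  bounce: vy ← 0.48·6.426 = 3.084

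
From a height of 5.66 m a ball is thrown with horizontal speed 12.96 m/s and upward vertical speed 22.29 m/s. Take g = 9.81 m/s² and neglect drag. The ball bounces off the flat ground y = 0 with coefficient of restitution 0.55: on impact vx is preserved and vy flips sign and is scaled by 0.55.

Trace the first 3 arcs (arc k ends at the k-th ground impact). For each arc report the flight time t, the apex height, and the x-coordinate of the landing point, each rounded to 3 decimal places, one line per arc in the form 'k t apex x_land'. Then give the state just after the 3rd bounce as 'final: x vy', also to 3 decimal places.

Arc 1: start y=5.660, vy=22.290 → t=4.785, apex=30.983, x_land=62.020, impact vy=-24.655
  bounce: vy ← 0.55·24.655 = 13.561
Arc 2: start y=0.000, vy=13.561 → t=2.765, apex=9.372, x_land=97.849, impact vy=-13.561
  bounce: vy ← 0.55·13.561 = 7.458
Arc 3: start y=0.000, vy=7.458 → t=1.521, apex=2.835, x_land=117.556, impact vy=-7.458
  bounce: vy ← 0.55·7.458 = 4.102

1 4.785 30.983 62.020
2 2.765 9.372 97.849
3 1.521 2.835 117.556
final: 117.556 4.102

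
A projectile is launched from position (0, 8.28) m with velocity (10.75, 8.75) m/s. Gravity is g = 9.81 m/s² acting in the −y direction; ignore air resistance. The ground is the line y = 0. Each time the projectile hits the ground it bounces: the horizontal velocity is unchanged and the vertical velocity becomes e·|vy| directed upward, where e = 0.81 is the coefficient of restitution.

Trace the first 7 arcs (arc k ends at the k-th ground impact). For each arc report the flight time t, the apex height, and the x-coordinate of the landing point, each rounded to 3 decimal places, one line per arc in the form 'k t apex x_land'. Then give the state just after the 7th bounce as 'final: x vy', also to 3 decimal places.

Arc 1: start y=8.280, vy=8.750 → t=2.468, apex=12.182, x_land=26.530, impact vy=-15.460
  bounce: vy ← 0.81·15.460 = 12.523
Arc 2: start y=0.000, vy=12.523 → t=2.553, apex=7.993, x_land=53.975, impact vy=-12.523
  bounce: vy ← 0.81·12.523 = 10.143
Arc 3: start y=0.000, vy=10.143 → t=2.068, apex=5.244, x_land=76.206, impact vy=-10.143
  bounce: vy ← 0.81·10.143 = 8.216
Arc 4: start y=0.000, vy=8.216 → t=1.675, apex=3.441, x_land=94.213, impact vy=-8.216
  bounce: vy ← 0.81·8.216 = 6.655
Arc 5: start y=0.000, vy=6.655 → t=1.357, apex=2.257, x_land=108.798, impact vy=-6.655
  bounce: vy ← 0.81·6.655 = 5.391
Arc 6: start y=0.000, vy=5.391 → t=1.099, apex=1.481, x_land=120.613, impact vy=-5.391
  bounce: vy ← 0.81·5.391 = 4.366
Arc 7: start y=0.000, vy=4.366 → t=0.890, apex=0.972, x_land=130.182, impact vy=-4.366
  bounce: vy ← 0.81·4.366 = 3.537

1 2.468 12.182 26.530
2 2.553 7.993 53.975
3 2.068 5.244 76.206
4 1.675 3.441 94.213
5 1.357 2.257 108.798
6 1.099 1.481 120.613
7 0.890 0.972 130.182
final: 130.182 3.537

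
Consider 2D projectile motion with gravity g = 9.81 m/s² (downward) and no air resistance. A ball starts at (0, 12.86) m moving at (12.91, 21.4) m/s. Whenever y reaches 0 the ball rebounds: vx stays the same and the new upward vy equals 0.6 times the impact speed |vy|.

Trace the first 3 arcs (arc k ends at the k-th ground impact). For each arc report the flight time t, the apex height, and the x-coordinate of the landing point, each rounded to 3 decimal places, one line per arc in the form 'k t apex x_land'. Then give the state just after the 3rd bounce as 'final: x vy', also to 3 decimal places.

1 4.898 36.201 63.235
2 3.260 13.033 105.323
3 1.956 4.692 130.575
final: 130.575 5.757

Arc 1: start y=12.860, vy=21.400 → t=4.898, apex=36.201, x_land=63.235, impact vy=-26.651
  bounce: vy ← 0.6·26.651 = 15.991
Arc 2: start y=0.000, vy=15.991 → t=3.260, apex=13.033, x_land=105.323, impact vy=-15.991
  bounce: vy ← 0.6·15.991 = 9.594
Arc 3: start y=0.000, vy=9.594 → t=1.956, apex=4.692, x_land=130.575, impact vy=-9.594
  bounce: vy ← 0.6·9.594 = 5.757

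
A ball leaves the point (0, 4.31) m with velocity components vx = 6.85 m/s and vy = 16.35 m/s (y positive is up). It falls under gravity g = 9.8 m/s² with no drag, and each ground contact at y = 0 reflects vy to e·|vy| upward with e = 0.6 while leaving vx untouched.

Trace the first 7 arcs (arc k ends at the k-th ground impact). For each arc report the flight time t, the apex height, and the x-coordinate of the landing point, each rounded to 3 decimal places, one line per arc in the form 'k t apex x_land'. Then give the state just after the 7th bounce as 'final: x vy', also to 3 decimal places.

Arc 1: start y=4.310, vy=16.350 → t=3.582, apex=17.949, x_land=24.539, impact vy=-18.756
  bounce: vy ← 0.6·18.756 = 11.254
Arc 2: start y=0.000, vy=11.254 → t=2.297, apex=6.462, x_land=40.271, impact vy=-11.254
  bounce: vy ← 0.6·11.254 = 6.752
Arc 3: start y=0.000, vy=6.752 → t=1.378, apex=2.326, x_land=49.710, impact vy=-6.752
  bounce: vy ← 0.6·6.752 = 4.051
Arc 4: start y=0.000, vy=4.051 → t=0.827, apex=0.837, x_land=55.374, impact vy=-4.051
  bounce: vy ← 0.6·4.051 = 2.431
Arc 5: start y=0.000, vy=2.431 → t=0.496, apex=0.301, x_land=58.772, impact vy=-2.431
  bounce: vy ← 0.6·2.431 = 1.458
Arc 6: start y=0.000, vy=1.458 → t=0.298, apex=0.109, x_land=60.811, impact vy=-1.458
  bounce: vy ← 0.6·1.458 = 0.875
Arc 7: start y=0.000, vy=0.875 → t=0.179, apex=0.039, x_land=62.034, impact vy=-0.875
  bounce: vy ← 0.6·0.875 = 0.525

1 3.582 17.949 24.539
2 2.297 6.462 40.271
3 1.378 2.326 49.710
4 0.827 0.837 55.374
5 0.496 0.301 58.772
6 0.298 0.109 60.811
7 0.179 0.039 62.034
final: 62.034 0.525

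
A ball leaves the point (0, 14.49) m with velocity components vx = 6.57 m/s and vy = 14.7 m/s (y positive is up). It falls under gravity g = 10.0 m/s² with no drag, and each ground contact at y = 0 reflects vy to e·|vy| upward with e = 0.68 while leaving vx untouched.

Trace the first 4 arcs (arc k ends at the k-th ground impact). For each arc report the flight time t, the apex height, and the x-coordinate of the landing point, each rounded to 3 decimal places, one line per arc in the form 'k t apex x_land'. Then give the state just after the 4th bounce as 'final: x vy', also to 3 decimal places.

Arc 1: start y=14.490, vy=14.700 → t=3.719, apex=25.294, x_land=24.435, impact vy=-22.492
  bounce: vy ← 0.68·22.492 = 15.295
Arc 2: start y=0.000, vy=15.295 → t=3.059, apex=11.696, x_land=44.532, impact vy=-15.295
  bounce: vy ← 0.68·15.295 = 10.400
Arc 3: start y=0.000, vy=10.400 → t=2.080, apex=5.408, x_land=58.198, impact vy=-10.400
  bounce: vy ← 0.68·10.400 = 7.072
Arc 4: start y=0.000, vy=7.072 → t=1.414, apex=2.501, x_land=67.491, impact vy=-7.072
  bounce: vy ← 0.68·7.072 = 4.809

1 3.719 25.294 24.435
2 3.059 11.696 44.532
3 2.080 5.408 58.198
4 1.414 2.501 67.491
final: 67.491 4.809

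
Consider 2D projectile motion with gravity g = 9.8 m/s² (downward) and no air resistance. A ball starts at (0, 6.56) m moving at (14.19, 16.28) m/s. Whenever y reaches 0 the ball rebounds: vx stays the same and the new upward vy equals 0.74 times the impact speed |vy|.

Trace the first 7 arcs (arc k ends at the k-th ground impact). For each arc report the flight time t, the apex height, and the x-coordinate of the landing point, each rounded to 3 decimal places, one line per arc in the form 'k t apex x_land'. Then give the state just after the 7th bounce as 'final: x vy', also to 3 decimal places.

Arc 1: start y=6.560, vy=16.280 → t=3.686, apex=20.082, x_land=52.300, impact vy=-19.840
  bounce: vy ← 0.74·19.840 = 14.681
Arc 2: start y=0.000, vy=14.681 → t=2.996, apex=10.997, x_land=94.816, impact vy=-14.681
  bounce: vy ← 0.74·14.681 = 10.864
Arc 3: start y=0.000, vy=10.864 → t=2.217, apex=6.022, x_land=126.278, impact vy=-10.864
  bounce: vy ← 0.74·10.864 = 8.040
Arc 4: start y=0.000, vy=8.040 → t=1.641, apex=3.298, x_land=149.560, impact vy=-8.040
  bounce: vy ← 0.74·8.040 = 5.949
Arc 5: start y=0.000, vy=5.949 → t=1.214, apex=1.806, x_land=166.788, impact vy=-5.949
  bounce: vy ← 0.74·5.949 = 4.402
Arc 6: start y=0.000, vy=4.402 → t=0.898, apex=0.989, x_land=179.537, impact vy=-4.402
  bounce: vy ← 0.74·4.402 = 3.258
Arc 7: start y=0.000, vy=3.258 → t=0.665, apex=0.541, x_land=188.972, impact vy=-3.258
  bounce: vy ← 0.74·3.258 = 2.411

1 3.686 20.082 52.300
2 2.996 10.997 94.816
3 2.217 6.022 126.278
4 1.641 3.298 149.560
5 1.214 1.806 166.788
6 0.898 0.989 179.537
7 0.665 0.541 188.972
final: 188.972 2.411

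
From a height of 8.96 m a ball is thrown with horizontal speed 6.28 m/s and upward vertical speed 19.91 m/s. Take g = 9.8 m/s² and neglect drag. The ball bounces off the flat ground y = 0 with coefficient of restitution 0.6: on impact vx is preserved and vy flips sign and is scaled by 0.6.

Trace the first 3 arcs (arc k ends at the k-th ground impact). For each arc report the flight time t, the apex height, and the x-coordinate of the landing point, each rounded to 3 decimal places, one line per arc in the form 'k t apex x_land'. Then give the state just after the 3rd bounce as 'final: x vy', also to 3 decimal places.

Arc 1: start y=8.960, vy=19.910 → t=4.472, apex=29.185, x_land=28.085, impact vy=-23.917
  bounce: vy ← 0.6·23.917 = 14.350
Arc 2: start y=0.000, vy=14.350 → t=2.929, apex=10.507, x_land=46.477, impact vy=-14.350
  bounce: vy ← 0.6·14.350 = 8.610
Arc 3: start y=0.000, vy=8.610 → t=1.757, apex=3.782, x_land=57.512, impact vy=-8.610
  bounce: vy ← 0.6·8.610 = 5.166

1 4.472 29.185 28.085
2 2.929 10.507 46.477
3 1.757 3.782 57.512
final: 57.512 5.166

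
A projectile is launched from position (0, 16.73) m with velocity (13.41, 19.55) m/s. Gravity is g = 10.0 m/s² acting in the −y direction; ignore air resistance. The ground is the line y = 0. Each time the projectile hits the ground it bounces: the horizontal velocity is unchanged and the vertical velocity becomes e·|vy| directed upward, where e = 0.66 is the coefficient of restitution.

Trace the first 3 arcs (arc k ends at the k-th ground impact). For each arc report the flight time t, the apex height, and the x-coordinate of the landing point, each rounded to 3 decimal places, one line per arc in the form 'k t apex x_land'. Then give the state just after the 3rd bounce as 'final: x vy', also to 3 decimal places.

Arc 1: start y=16.730, vy=19.550 → t=4.632, apex=35.840, x_land=62.119, impact vy=-26.773
  bounce: vy ← 0.66·26.773 = 17.670
Arc 2: start y=0.000, vy=17.670 → t=3.534, apex=15.612, x_land=109.511, impact vy=-17.670
  bounce: vy ← 0.66·17.670 = 11.662
Arc 3: start y=0.000, vy=11.662 → t=2.332, apex=6.801, x_land=140.790, impact vy=-11.662
  bounce: vy ← 0.66·11.662 = 7.697

1 4.632 35.840 62.119
2 3.534 15.612 109.511
3 2.332 6.801 140.790
final: 140.790 7.697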